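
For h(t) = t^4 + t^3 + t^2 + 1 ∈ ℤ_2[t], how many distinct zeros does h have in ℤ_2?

1

Evaluate at each of the 2 elements of ℤ_2:
h(0) = 1; h(1) = 0 → root.
Roots: {1}.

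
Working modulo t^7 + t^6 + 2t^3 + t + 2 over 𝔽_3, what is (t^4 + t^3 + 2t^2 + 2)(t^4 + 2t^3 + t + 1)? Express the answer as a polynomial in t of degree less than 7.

Multiply in 𝔽_3[t]: (t^4 + t^3 + 2t^2 + 2)·(t^4 + 2t^3 + t + 1) = t^8 + t^6 + 2t^5 + t^4 + t^3 + 2t^2 + 2t + 2.
Reduce using t^7 ≡ 2t^6 + t^3 + 2t + 1 (mod t^7 + t^6 + 2t^3 + t + 2).
Reduced: 2t^6 + 2t^5 + 2t^4 + t^2 + t + 1.

2t^6 + 2t^5 + 2t^4 + t^2 + t + 1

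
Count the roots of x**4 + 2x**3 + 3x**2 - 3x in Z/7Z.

2

Write h(x) = x**4 + 2x**3 + 3x**2 - 3x.
Evaluate at each of the 7 elements of Z/7Z:
h(0) = 0 → root; h(1) = 3; h(2) = 3; h(3) = 6; h(4) = 0 → root; h(5) = 4; h(6) = 5.
Roots: {0, 4}.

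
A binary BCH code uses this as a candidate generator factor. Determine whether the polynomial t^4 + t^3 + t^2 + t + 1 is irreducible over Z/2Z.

Yes

Write g(t) = t^4 + t^3 + t^2 + t + 1.
Check for roots in Z/2Z: g(0) = 1; g(1) = 1.
No roots, so no linear factors.
Monic irreducibles of degree 2 over GF(2): t^2 + t + 1.
None of them divide g (all give nonzero remainder).
No irreducible factor of degree ≤ 2 exists, so g is irreducible over GF(2).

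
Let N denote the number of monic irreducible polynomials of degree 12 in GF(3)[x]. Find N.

44220

Gauss's count: N_{3}(12) = (1/12) Σ_{d|12} μ(12/d)·3^d.
Divisors of 12: 1, 2, 3, 4, 6, 12; μ(12/d) for each: 0, 1, 0, -1, -1, 1.
Σ = 3^2 − 3^4 − 3^6 + 3^12 = 530640.
N = 530640/12 = 44220.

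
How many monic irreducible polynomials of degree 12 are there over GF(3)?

The number of monic irreducibles of degree 12 over GF(3) is (1/12)·Σ_{d∣12} μ(12/d) 3^d.
Divisors of 12: 1, 2, 3, 4, 6, 12; μ(12/d) for each: 0, 1, 0, -1, -1, 1.
Σ = 3^2 − 3^4 − 3^6 + 3^12 = 530640.
N = 530640/12 = 44220.

44220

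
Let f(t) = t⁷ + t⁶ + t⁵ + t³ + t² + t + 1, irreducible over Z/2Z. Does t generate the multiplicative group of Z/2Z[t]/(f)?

Yes

|GF(2^7)^×| = 2^7 − 1 = 127. Prime factorization: 127 = 127.
f is primitive ⇔ t has order 127 in GF(2)[t]/(f), i.e. t^(127/q) ≠ 1 for each prime q | 127.
t^(1) mod f = t.
None equal 1, so t has full order 127; f is primitive.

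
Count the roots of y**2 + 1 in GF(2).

1

Write h(y) = y**2 + 1.
Evaluate at each of the 2 elements of GF(2):
h(0) = 1; h(1) = 0 → root.
Roots: {1}.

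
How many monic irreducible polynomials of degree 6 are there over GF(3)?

116

x^(3^6) − x is the product of all monic irreducibles of degree dividing 6; Möbius inversion gives N = (1/6) Σ μ(6/d)·3^d.
Divisors of 6: 1, 2, 3, 6; μ(6/d) for each: 1, -1, -1, 1.
Σ = 3^1 − 3^2 − 3^3 + 3^6 = 696.
N = 696/6 = 116.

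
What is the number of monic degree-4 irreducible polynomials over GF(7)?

Gauss's count: N_{7}(4) = (1/4) Σ_{d|4} μ(4/d)·7^d.
Divisors of 4: 1, 2, 4; μ(4/d) for each: 0, -1, 1.
Σ = − 7^2 + 7^4 = 2352.
N = 2352/4 = 588.

588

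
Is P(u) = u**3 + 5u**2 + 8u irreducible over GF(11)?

Check each element of GF(11) for a root: P(0)=0, P(1)=3, P(2)=0, P(3)=8, P(4)=0, P(5)=4, P(6)=4, P(7)=6, P(8)=5, P(9)=7, P(10)=7.
P(0) = 0, so (u) divides P(u); P is reducible.

No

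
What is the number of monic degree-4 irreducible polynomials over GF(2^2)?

By the necklace-counting formula, N_4(4) = (1/4) Σ_{d|4} μ(4/d)·4^d.
Divisors of 4: 1, 2, 4; μ(4/d) for each: 0, -1, 1.
Σ = − 4^2 + 4^4 = 240.
N = 240/4 = 60.

60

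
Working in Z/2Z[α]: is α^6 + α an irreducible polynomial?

Write f(α) = α^6 + α.
Check for roots in Z/2Z: f(0) = 0 → root; f(1) = 0 → root.
f(0) = 0, so (α) divides f(α); f is reducible.

No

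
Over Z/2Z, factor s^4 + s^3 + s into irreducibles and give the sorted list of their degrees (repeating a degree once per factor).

Write f(s) = s^4 + s^3 + s.
Roots in Z/2Z: f(0) = 0 → root; f(1) = 1.
Linear factors from roots: (s).
Complete factorization: f(s) = (s)·(s^3 + s^2 + 1).
Factor degrees with multiplicity: 1 + 3 = 4.

1, 3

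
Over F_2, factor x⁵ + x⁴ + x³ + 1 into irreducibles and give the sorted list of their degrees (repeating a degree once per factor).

1, 1, 3

Write h(x) = x⁵ + x⁴ + x³ + 1.
Roots in F_2: h(0) = 1; h(1) = 0 → root.
Linear factors from roots: (x + 1).
Complete factorization: h(x) = (x + 1)^2·(x³ + x² + 1).
Factor degrees with multiplicity: 1 + 1 + 3 = 5.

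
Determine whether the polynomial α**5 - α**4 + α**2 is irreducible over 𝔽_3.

No

Write m(α) = α**5 - α**4 + α**2.
Check for roots in 𝔽_3: m(0) = 0 → root; m(1) = 1; m(2) = 2.
m(0) = 0, so (α) divides m(α); m is reducible.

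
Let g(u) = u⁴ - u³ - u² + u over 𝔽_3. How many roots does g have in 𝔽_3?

Evaluate at each of the 3 elements of 𝔽_3:
g(0) = 0 → root; g(1) = 0 → root; g(2) = 0 → root.
Roots: {0, 1, 2}.

3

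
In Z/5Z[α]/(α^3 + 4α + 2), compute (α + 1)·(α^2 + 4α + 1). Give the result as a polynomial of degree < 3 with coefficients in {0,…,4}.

α + 4

Multiply in Z/5Z[α]: (α + 1)·(α^2 + 4α + 1) = α^3 + 1.
Reduce using α^3 ≡ α + 3 (mod α^3 + 4α + 2).
Reduced: α + 4.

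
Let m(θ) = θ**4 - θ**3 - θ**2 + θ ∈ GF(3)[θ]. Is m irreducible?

No

Check for roots in GF(3): m(0) = 0 → root; m(1) = 0 → root; m(2) = 0 → root.
m(0) = 0, so (θ) divides m(θ); m is reducible.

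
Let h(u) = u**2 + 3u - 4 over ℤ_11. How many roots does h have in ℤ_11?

2

Evaluate at each of the 11 elements of ℤ_11:
h(0) = 7; h(1) = 0 → root; h(2) = 6; h(3) = 3; h(4) = 2; h(5) = 3; h(6) = 6; h(7) = 0 → root; h(8) = 7; h(9) = 5; h(10) = 5.
Roots: {1, 7}.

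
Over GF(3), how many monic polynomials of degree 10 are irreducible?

5880

By the necklace-counting formula, N_3(10) = (1/10) Σ_{d|10} μ(10/d)·3^d.
Divisors of 10: 1, 2, 5, 10; μ(10/d) for each: 1, -1, -1, 1.
Σ = 3^1 − 3^2 − 3^5 + 3^10 = 58800.
N = 58800/10 = 5880.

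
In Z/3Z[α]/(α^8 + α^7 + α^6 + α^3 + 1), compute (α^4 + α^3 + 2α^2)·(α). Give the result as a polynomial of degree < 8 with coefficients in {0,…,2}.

α^5 + α^4 + 2α^3

Multiply in Z/3Z[α]: (α^4 + α^3 + 2α^2)·(α) = α^5 + α^4 + 2α^3.
Reduced: α^5 + α^4 + 2α^3.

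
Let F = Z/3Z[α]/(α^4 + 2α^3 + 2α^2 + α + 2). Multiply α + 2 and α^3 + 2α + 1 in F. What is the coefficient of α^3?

0

Multiply in Z/3Z[α]: (α + 2)·(α^3 + 2α + 1) = α^4 + 2α^3 + 2α^2 + 2α + 2.
Reduce using α^4 ≡ α^3 + α^2 + 2α + 1 (mod α^4 + 2α^3 + 2α^2 + α + 2).
Reduced: α.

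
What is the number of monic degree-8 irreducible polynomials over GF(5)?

48750

Gauss's count: N_{5}(8) = (1/8) Σ_{d|8} μ(8/d)·5^d.
Divisors of 8: 1, 2, 4, 8; μ(8/d) for each: 0, 0, -1, 1.
Σ = − 5^4 + 5^8 = 390000.
N = 390000/8 = 48750.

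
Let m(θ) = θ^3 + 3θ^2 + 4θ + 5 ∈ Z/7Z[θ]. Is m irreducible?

No

Check for roots in Z/7Z: m(0) = 5; m(1) = 6; m(2) = 5; m(3) = 1; m(4) = 0 → root; m(5) = 1; m(6) = 3.
m(4) = 0, so (θ − 4) divides m(θ); m is reducible.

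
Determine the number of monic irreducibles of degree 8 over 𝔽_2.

The number of monic irreducibles of degree 8 over GF(2) is (1/8)·Σ_{d∣8} μ(8/d) 2^d.
Divisors of 8: 1, 2, 4, 8; μ(8/d) for each: 0, 0, -1, 1.
Σ = − 2^4 + 2^8 = 240.
N = 240/8 = 30.

30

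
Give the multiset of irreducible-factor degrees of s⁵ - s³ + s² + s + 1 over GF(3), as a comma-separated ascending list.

1, 2, 2

Write g(s) = s⁵ - s³ + s² + s + 1.
Roots in GF(3): g(0) = 1; g(1) = 0 → root; g(2) = 1.
Linear factors from roots: (s - 1).
Complete factorization: g(s) = (s - 1)·(s² + 1)·(s² + s - 1).
Factor degrees with multiplicity: 1 + 2 + 2 = 5.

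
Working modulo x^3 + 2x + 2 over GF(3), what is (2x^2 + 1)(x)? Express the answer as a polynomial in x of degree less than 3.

2

Multiply in GF(3)[x]: (2x^2 + 1)·(x) = 2x^3 + x.
Reduce using x^3 ≡ x + 1 (mod x^3 + 2x + 2).
Reduced: 2.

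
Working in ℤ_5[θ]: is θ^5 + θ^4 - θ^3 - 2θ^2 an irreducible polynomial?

No

Write P(θ) = θ^5 + θ^4 - θ^3 - 2θ^2.
Check for roots in ℤ_5: P(0) = 0 → root; P(1) = 4; P(2) = 2; P(3) = 4; P(4) = 4.
P(0) = 0, so (θ) divides P(θ); P is reducible.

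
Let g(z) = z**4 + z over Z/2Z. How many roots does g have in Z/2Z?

2

Evaluate at each of the 2 elements of Z/2Z:
g(0) = 0 → root; g(1) = 0 → root.
Roots: {0, 1}.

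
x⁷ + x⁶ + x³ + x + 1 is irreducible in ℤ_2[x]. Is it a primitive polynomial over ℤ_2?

Write f(x) = x⁷ + x⁶ + x³ + x + 1.
|GF(2^7)^×| = 2^7 − 1 = 127. Prime factorization: 127 = 127.
f is primitive ⇔ x has order 127 in GF(2)[x]/(f), i.e. x^(127/q) ≠ 1 for each prime q | 127.
x^(1) mod f = x.
None equal 1, so x has full order 127; f is primitive.

Yes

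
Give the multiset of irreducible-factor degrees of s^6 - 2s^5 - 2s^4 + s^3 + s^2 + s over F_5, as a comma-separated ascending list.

1, 1, 1, 1, 2

Write g(s) = s^6 - 2s^5 - 2s^4 + s^3 + s^2 + s.
Roots in F_5: g(0) = 0 → root; g(1) = 0 → root; g(2) = 2; g(3) = 0 → root; g(4) = 0 → root.
Linear factors from roots: (s), (s - 1), (s + 2), (s + 1).
Complete factorization: g(s) = (s)·(s + 1)·(s + 2)·(s - 1)·(s^2 + s + 2).
Factor degrees with multiplicity: 1 + 1 + 1 + 1 + 2 = 6.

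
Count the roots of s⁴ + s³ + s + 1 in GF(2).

1

Write g(s) = s⁴ + s³ + s + 1.
Evaluate at each of the 2 elements of GF(2):
g(0) = 1; g(1) = 0 → root.
Roots: {1}.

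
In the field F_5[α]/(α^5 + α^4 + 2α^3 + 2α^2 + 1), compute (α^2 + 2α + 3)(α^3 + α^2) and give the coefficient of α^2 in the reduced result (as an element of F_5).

Multiply in F_5[α]: (α^2 + 2α + 3)·(α^3 + α^2) = α^5 + 3α^4 + 3α^2.
Reduce using α^5 ≡ 4α^4 + 3α^3 + 3α^2 + 4 (mod α^5 + α^4 + 2α^3 + 2α^2 + 1).
Reduced: 2α^4 + 3α^3 + α^2 + 4.

1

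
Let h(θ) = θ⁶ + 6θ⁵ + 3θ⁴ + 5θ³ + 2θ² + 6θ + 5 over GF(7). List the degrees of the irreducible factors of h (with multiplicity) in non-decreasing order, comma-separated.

1, 1, 1, 1, 2

Linear factors from roots: (θ + 6), (θ + 3), (θ + 2).
Complete factorization: h(θ) = (θ + 2)·(θ + 6)·(θ + 3)^2·(θ² + 6θ + 4).
Factor degrees with multiplicity: 1 + 1 + 1 + 1 + 2 = 6.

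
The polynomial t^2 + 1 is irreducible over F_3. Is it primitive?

Write f(t) = t^2 + 1.
|GF(3^2)^×| = 3^2 − 1 = 8. Prime factorization: 8 = 2^3.
f is primitive ⇔ t has order 8 in GF(3)[t]/(f), i.e. t^(8/q) ≠ 1 for each prime q | 8.
t^(4) mod f = 1
Since t^(4) = 1, the order of t divides 4 < 8; not primitive.

No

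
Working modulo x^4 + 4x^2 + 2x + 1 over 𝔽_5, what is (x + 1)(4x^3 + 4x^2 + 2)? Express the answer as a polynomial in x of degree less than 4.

3x^3 + 3x^2 + 4x + 3

Multiply in 𝔽_5[x]: (x + 1)·(4x^3 + 4x^2 + 2) = 4x^4 + 3x^3 + 4x^2 + 2x + 2.
Reduce using x^4 ≡ x^2 + 3x + 4 (mod x^4 + 4x^2 + 2x + 1).
Reduced: 3x^3 + 3x^2 + 4x + 3.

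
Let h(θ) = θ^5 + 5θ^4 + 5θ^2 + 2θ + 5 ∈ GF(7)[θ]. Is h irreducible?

Yes

Check for roots in GF(7): h(0) = 5; h(1) = 4; h(2) = 1; h(3) = 4; h(4) = 3; h(5) = 6; h(6) = 5.
No roots, so no linear factors.
Degree-2 irreducible divisors: test the 21 monic irreducibles of degree 2 over GF(7).
None of them divide h (all give nonzero remainder).
No irreducible factor of degree ≤ 2 exists, so h is irreducible over GF(7).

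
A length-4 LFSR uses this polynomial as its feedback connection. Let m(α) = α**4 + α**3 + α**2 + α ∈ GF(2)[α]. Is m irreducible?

No

Check for roots in GF(2): m(0) = 0 → root; m(1) = 0 → root.
m(0) = 0, so (α) divides m(α); m is reducible.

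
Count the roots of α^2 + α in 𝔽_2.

2

Write f(α) = α^2 + α.
Evaluate at each of the 2 elements of 𝔽_2:
f(0) = 0 → root; f(1) = 0 → root.
Roots: {0, 1}.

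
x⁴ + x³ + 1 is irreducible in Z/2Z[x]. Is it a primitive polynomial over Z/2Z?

Write f(x) = x⁴ + x³ + 1.
|GF(2^4)^×| = 2^4 − 1 = 15. Prime factorization: 15 = 3·5.
f is primitive ⇔ x has order 15 in GF(2)[x]/(f), i.e. x^(15/q) ≠ 1 for each prime q | 15.
x^(5) mod f = x³ + x + 1.
x^(3) mod f = x³.
None equal 1, so x has full order 15; f is primitive.

Yes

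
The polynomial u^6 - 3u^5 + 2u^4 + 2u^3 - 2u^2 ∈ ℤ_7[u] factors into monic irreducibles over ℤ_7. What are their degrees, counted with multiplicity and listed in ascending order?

Write g(u) = u^6 - 3u^5 + 2u^4 + 2u^3 - 2u^2.
Linear factors from roots: (u), (u - 1), (u + 2).
Complete factorization: g(u) = (u + 2)·(u - 1)·(u)^2·(u^2 + 3u + 1).
Factor degrees with multiplicity: 1 + 1 + 1 + 1 + 2 = 6.

1, 1, 1, 1, 2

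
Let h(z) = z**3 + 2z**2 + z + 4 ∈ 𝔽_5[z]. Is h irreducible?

Yes

Check for roots in 𝔽_5: h(0) = 4; h(1) = 3; h(2) = 2; h(3) = 2; h(4) = 4.
No roots. A degree-3 polynomial over a field with no linear factor is irreducible.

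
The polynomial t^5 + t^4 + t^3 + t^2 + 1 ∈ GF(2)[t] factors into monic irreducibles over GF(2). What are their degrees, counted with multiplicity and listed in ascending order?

Write f(t) = t^5 + t^4 + t^3 + t^2 + 1.
Roots in GF(2): f(0) = 1; f(1) = 1.
Complete factorization: f(t) = (t^5 + t^4 + t^3 + t^2 + 1).
Factor degrees with multiplicity: 5 = 5.

5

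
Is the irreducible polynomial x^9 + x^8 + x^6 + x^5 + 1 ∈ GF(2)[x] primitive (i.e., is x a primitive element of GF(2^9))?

Write f(x) = x^9 + x^8 + x^6 + x^5 + 1.
|GF(2^9)^×| = 2^9 − 1 = 511. Prime factorization: 511 = 7·73.
f is primitive ⇔ x has order 511 in GF(2)[x]/(f), i.e. x^(511/q) ≠ 1 for each prime q | 511.
x^(73) mod f = x^8 + x^5 + x^2 + 1.
x^(7) mod f = x^7.
None equal 1, so x has full order 511; f is primitive.

Yes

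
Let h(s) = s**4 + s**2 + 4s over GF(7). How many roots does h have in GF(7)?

2

Evaluate at each of the 7 elements of GF(7):
h(0) = 0 → root; h(1) = 6; h(2) = 0 → root; h(3) = 4; h(4) = 1; h(5) = 5; h(6) = 5.
Roots: {0, 2}.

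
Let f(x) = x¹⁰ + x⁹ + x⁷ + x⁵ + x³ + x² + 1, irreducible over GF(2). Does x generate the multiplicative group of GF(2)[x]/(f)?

No

|GF(2^10)^×| = 2^10 − 1 = 1023. Prime factorization: 1023 = 3·11·31.
f is primitive ⇔ x has order 1023 in GF(2)[x]/(f), i.e. x^(1023/q) ≠ 1 for each prime q | 1023.
x^(341) mod f = 1
x^(93) mod f = x⁸ + x⁵ + x.
x^(33) mod f = x⁹ + x⁵ + x⁴ + x³ + 1.
Since x^(341) = 1, the order of x divides 341 < 1023; not primitive.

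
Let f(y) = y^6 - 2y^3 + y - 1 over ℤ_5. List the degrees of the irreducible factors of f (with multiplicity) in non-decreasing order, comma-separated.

6

Roots in ℤ_5: f(0) = 4; f(1) = 4; f(2) = 4; f(3) = 2; f(4) = 1.
Complete factorization: f(y) = (y^6 - 2y^3 + y - 1).
Factor degrees with multiplicity: 6 = 6.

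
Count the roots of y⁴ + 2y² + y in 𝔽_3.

1

Write h(y) = y⁴ + 2y² + y.
Evaluate at each of the 3 elements of 𝔽_3:
h(0) = 0 → root; h(1) = 1; h(2) = 2.
Roots: {0}.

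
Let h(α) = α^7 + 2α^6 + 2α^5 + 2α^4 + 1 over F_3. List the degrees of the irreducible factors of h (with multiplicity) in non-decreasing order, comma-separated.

Roots in F_3: h(0) = 1; h(1) = 2; h(2) = 2.
Complete factorization: h(α) = (α^7 + 2α^6 + 2α^5 + 2α^4 + 1).
Factor degrees with multiplicity: 7 = 7.

7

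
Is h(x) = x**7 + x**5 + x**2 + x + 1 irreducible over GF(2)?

Yes

Check for roots in GF(2): h(0) = 1; h(1) = 1.
No roots, so no linear factors.
Monic irreducibles of degree 2 over GF(2): x**2 + x + 1.
None of them divide h (all give nonzero remainder).
Monic irreducibles of degree 3 over GF(2): x**3 + x + 1, x**3 + x**2 + 1.
None of them divide h (all give nonzero remainder).
No irreducible factor of degree ≤ 3 exists, so h is irreducible over GF(2).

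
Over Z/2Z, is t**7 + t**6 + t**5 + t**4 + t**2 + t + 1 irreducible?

Write f(t) = t**7 + t**6 + t**5 + t**4 + t**2 + t + 1.
Check for roots in Z/2Z: f(0) = 1; f(1) = 1.
No roots, so no linear factors.
Monic irreducibles of degree 2 over GF(2): t**2 + t + 1.
None of them divide f (all give nonzero remainder).
Monic irreducibles of degree 3 over GF(2): t**3 + t + 1, t**3 + t**2 + 1.
None of them divide f (all give nonzero remainder).
No irreducible factor of degree ≤ 3 exists, so f is irreducible over GF(2).

Yes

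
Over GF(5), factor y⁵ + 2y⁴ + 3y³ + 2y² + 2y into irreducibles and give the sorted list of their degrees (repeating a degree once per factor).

Write h(y) = y⁵ + 2y⁴ + 3y³ + 2y² + 2y.
Roots in GF(5): h(0) = 0 → root; h(1) = 0 → root; h(2) = 0 → root; h(3) = 0 → root; h(4) = 3.
Linear factors from roots: (y), (y + 4), (y + 3), (y + 2).
Complete factorization: h(y) = (y)·(y + 2)·(y + 4)·(y + 3)^2.
Factor degrees with multiplicity: 1 + 1 + 1 + 1 + 1 = 5.

1, 1, 1, 1, 1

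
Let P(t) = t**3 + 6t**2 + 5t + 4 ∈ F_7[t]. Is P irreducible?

Yes

Check for roots in F_7: P(0) = 4; P(1) = 2; P(2) = 4; P(3) = 2; P(4) = 2; P(5) = 3; P(6) = 4.
No roots. A degree-3 polynomial over a field with no linear factor is irreducible.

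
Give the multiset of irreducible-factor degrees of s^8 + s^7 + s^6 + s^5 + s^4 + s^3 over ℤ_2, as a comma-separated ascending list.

Write h(s) = s^8 + s^7 + s^6 + s^5 + s^4 + s^3.
Roots in ℤ_2: h(0) = 0 → root; h(1) = 0 → root.
Linear factors from roots: (s), (s + 1).
Complete factorization: h(s) = (s + 1)·(s)^3·(s^2 + s + 1)^2.
Factor degrees with multiplicity: 1 + 1 + 1 + 1 + 2 + 2 = 8.

1, 1, 1, 1, 2, 2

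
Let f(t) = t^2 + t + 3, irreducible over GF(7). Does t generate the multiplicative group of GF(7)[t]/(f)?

|GF(7^2)^×| = 7^2 − 1 = 48. Prime factorization: 48 = 2^4·3.
f is primitive ⇔ t has order 48 in GF(7)[t]/(f), i.e. t^(48/q) ≠ 1 for each prime q | 48.
t^(24) mod f = 6.
t^(16) mod f = 2.
None equal 1, so t has full order 48; f is primitive.

Yes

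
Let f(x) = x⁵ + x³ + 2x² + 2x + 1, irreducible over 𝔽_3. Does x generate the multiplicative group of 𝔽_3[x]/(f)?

|GF(3^5)^×| = 3^5 − 1 = 242. Prime factorization: 242 = 2·11^2.
f is primitive ⇔ x has order 242 in GF(3)[x]/(f), i.e. x^(242/q) ≠ 1 for each prime q | 242.
x^(121) mod f = 2.
x^(22) mod f = x + 1.
None equal 1, so x has full order 242; f is primitive.

Yes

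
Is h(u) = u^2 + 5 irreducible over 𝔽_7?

No

Check for roots in 𝔽_7: h(0) = 5; h(1) = 6; h(2) = 2; h(3) = 0 → root; h(4) = 0 → root; h(5) = 2; h(6) = 6.
h(3) = 0, so (u − 3) divides h(u); h is reducible.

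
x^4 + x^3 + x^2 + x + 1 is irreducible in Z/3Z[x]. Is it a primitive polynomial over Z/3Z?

No

Write f(x) = x^4 + x^3 + x^2 + x + 1.
|GF(3^4)^×| = 3^4 − 1 = 80. Prime factorization: 80 = 2^4·5.
f is primitive ⇔ x has order 80 in GF(3)[x]/(f), i.e. x^(80/q) ≠ 1 for each prime q | 80.
x^(40) mod f = 1
x^(16) mod f = x.
Since x^(40) = 1, the order of x divides 40 < 80; not primitive.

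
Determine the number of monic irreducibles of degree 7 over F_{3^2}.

683280

The number of monic irreducibles of degree 7 over GF(9) is (1/7)·Σ_{d∣7} μ(7/d) 9^d.
Divisors of 7: 1, 7; μ(7/d) for each: -1, 1.
Σ = − 9^1 + 9^7 = 4782960.
N = 4782960/7 = 683280.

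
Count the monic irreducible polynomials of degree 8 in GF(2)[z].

x^(2^8) − x is the product of all monic irreducibles of degree dividing 8; Möbius inversion gives N = (1/8) Σ μ(8/d)·2^d.
Divisors of 8: 1, 2, 4, 8; μ(8/d) for each: 0, 0, -1, 1.
Σ = − 2^4 + 2^8 = 240.
N = 240/8 = 30.

30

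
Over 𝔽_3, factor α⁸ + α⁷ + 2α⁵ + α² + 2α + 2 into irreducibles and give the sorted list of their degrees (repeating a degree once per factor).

1, 3, 4

Write h(α) = α⁸ + α⁷ + 2α⁵ + α² + 2α + 2.
Roots in 𝔽_3: h(0) = 2; h(1) = 0 → root; h(2) = 2.
Linear factors from roots: (α + 2).
Complete factorization: h(α) = (α + 2)·(α³ + 2α² + α + 1)·(α⁴ + α² + α + 1).
Factor degrees with multiplicity: 1 + 3 + 4 = 8.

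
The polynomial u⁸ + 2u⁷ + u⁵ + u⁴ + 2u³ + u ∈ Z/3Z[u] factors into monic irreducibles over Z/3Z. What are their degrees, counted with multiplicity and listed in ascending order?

1, 2, 2, 3

Write f(u) = u⁸ + 2u⁷ + u⁵ + u⁴ + 2u³ + u.
Roots in Z/3Z: f(0) = 0 → root; f(1) = 2; f(2) = 2.
Linear factors from roots: (u).
Complete factorization: f(u) = (u)·(u² + u + 2)·(u² + 2u + 2)·(u³ + 2u² + 1).
Factor degrees with multiplicity: 1 + 2 + 2 + 3 = 8.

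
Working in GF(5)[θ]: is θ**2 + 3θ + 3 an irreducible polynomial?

Yes

Write m(θ) = θ**2 + 3θ + 3.
Check for roots in GF(5): m(0) = 3; m(1) = 2; m(2) = 3; m(3) = 1; m(4) = 1.
No roots. A degree-2 polynomial over a field with no linear factor is irreducible.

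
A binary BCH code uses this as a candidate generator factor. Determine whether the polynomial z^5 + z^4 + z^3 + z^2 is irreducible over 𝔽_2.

No

Write m(z) = z^5 + z^4 + z^3 + z^2.
Check for roots in 𝔽_2: m(0) = 0 → root; m(1) = 0 → root.
m(0) = 0, so (z) divides m(z); m is reducible.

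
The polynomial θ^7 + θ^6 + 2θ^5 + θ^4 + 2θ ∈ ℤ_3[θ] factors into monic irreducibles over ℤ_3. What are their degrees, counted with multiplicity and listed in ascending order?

Write h(θ) = θ^7 + θ^6 + 2θ^5 + θ^4 + 2θ.
Roots in ℤ_3: h(0) = 0 → root; h(1) = 1; h(2) = 0 → root.
Linear factors from roots: (θ), (θ + 1).
Complete factorization: h(θ) = (θ)·(θ + 1)^2·(θ^2 + 1)·(θ^2 + 2θ + 2).
Factor degrees with multiplicity: 1 + 1 + 1 + 2 + 2 = 7.

1, 1, 1, 2, 2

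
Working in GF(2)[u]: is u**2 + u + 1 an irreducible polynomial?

Yes

Write m(u) = u**2 + u + 1.
Check for roots in GF(2): m(0) = 1; m(1) = 1.
No roots. A degree-2 polynomial over a field with no linear factor is irreducible.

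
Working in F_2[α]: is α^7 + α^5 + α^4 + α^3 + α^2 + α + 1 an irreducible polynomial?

Write P(α) = α^7 + α^5 + α^4 + α^3 + α^2 + α + 1.
Check for roots in F_2: P(0) = 1; P(1) = 1.
No roots, so no linear factors.
Monic irreducibles of degree 2 over GF(2): α^2 + α + 1.
None of them divide P (all give nonzero remainder).
Monic irreducibles of degree 3 over GF(2): α^3 + α + 1, α^3 + α^2 + 1.
None of them divide P (all give nonzero remainder).
No irreducible factor of degree ≤ 3 exists, so P is irreducible over GF(2).

Yes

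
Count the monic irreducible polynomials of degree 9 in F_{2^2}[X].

29120

By the necklace-counting formula, N_4(9) = (1/9) Σ_{d|9} μ(9/d)·4^d.
Divisors of 9: 1, 3, 9; μ(9/d) for each: 0, -1, 1.
Σ = − 4^3 + 4^9 = 262080.
N = 262080/9 = 29120.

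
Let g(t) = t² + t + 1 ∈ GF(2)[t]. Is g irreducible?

Check for roots in GF(2): g(0) = 1; g(1) = 1.
No roots. A degree-2 polynomial over a field with no linear factor is irreducible.

Yes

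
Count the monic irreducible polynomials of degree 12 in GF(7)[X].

x^(7^12) − x is the product of all monic irreducibles of degree dividing 12; Möbius inversion gives N = (1/12) Σ μ(12/d)·7^d.
Divisors of 12: 1, 2, 3, 4, 6, 12; μ(12/d) for each: 0, 1, 0, -1, -1, 1.
Σ = 7^2 − 7^4 − 7^6 + 7^12 = 13841167200.
N = 13841167200/12 = 1153430600.

1153430600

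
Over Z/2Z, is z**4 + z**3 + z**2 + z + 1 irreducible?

Yes

Write g(z) = z**4 + z**3 + z**2 + z + 1.
Check for roots in Z/2Z: g(0) = 1; g(1) = 1.
No roots, so no linear factors.
Monic irreducibles of degree 2 over GF(2): z**2 + z + 1.
None of them divide g (all give nonzero remainder).
No irreducible factor of degree ≤ 2 exists, so g is irreducible over GF(2).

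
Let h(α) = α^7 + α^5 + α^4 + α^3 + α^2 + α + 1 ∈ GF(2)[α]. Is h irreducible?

Check for roots in GF(2): h(0) = 1; h(1) = 1.
No roots, so no linear factors.
Monic irreducibles of degree 2 over GF(2): α^2 + α + 1.
None of them divide h (all give nonzero remainder).
Monic irreducibles of degree 3 over GF(2): α^3 + α + 1, α^3 + α^2 + 1.
None of them divide h (all give nonzero remainder).
No irreducible factor of degree ≤ 3 exists, so h is irreducible over GF(2).

Yes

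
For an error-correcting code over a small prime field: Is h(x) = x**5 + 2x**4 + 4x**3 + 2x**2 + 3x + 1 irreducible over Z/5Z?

Yes

Check for roots in Z/5Z: h(0) = 1; h(1) = 3; h(2) = 1; h(3) = 1; h(4) = 2.
No roots, so no linear factors.
Degree-2 irreducible divisors: test the 10 monic irreducibles of degree 2 over GF(5).
None of them divide h (all give nonzero remainder).
No irreducible factor of degree ≤ 2 exists, so h is irreducible over GF(5).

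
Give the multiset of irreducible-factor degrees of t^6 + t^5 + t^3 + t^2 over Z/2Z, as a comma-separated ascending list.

Write g(t) = t^6 + t^5 + t^3 + t^2.
Roots in Z/2Z: g(0) = 0 → root; g(1) = 0 → root.
Linear factors from roots: (t), (t + 1).
Complete factorization: g(t) = (t)^2·(t + 1)^2·(t^2 + t + 1).
Factor degrees with multiplicity: 1 + 1 + 1 + 1 + 2 = 6.

1, 1, 1, 1, 2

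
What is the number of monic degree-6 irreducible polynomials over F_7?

19544

By the necklace-counting formula, N_7(6) = (1/6) Σ_{d|6} μ(6/d)·7^d.
Divisors of 6: 1, 2, 3, 6; μ(6/d) for each: 1, -1, -1, 1.
Σ = 7^1 − 7^2 − 7^3 + 7^6 = 117264.
N = 117264/6 = 19544.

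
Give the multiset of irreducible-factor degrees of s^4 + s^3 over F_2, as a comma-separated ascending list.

Write f(s) = s^4 + s^3.
Roots in F_2: f(0) = 0 → root; f(1) = 0 → root.
Linear factors from roots: (s), (s + 1).
Complete factorization: f(s) = (s + 1)·(s)^3.
Factor degrees with multiplicity: 1 + 1 + 1 + 1 = 4.

1, 1, 1, 1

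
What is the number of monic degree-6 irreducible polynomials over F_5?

2580

The number of monic irreducibles of degree 6 over GF(5) is (1/6)·Σ_{d∣6} μ(6/d) 5^d.
Divisors of 6: 1, 2, 3, 6; μ(6/d) for each: 1, -1, -1, 1.
Σ = 5^1 − 5^2 − 5^3 + 5^6 = 15480.
N = 15480/6 = 2580.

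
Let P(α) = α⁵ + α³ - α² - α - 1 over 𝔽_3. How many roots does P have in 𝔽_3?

1

Evaluate at each of the 3 elements of 𝔽_3:
P(0) = 2; P(1) = 2; P(2) = 0 → root.
Roots: {2}.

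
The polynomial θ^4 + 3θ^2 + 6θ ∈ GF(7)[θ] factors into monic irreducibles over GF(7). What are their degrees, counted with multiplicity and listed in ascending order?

1, 1, 2

Write f(θ) = θ^4 + 3θ^2 + 6θ.
Linear factors from roots: (θ), (θ + 4).
Complete factorization: f(θ) = (θ)·(θ + 4)·(θ^2 + 3θ + 5).
Factor degrees with multiplicity: 1 + 1 + 2 = 4.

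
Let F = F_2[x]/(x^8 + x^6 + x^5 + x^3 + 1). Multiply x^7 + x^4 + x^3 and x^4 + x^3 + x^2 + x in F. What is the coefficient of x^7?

1

Multiply in F_2[x]: (x^7 + x^4 + x^3)·(x^4 + x^3 + x^2 + x) = x^11 + x^10 + x^9 + x^4.
Reduce using x^8 ≡ x^6 + x^5 + x^3 + 1 (mod x^8 + x^6 + x^5 + x^3 + 1).
Reduced: x^7 + x^6 + x^5 + x^4 + x^3 + x^2.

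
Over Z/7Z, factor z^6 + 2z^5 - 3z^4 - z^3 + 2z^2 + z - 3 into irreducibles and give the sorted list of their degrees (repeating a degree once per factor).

2, 2, 2

Write g(z) = z^6 + 2z^5 - 3z^4 - z^3 + 2z^2 + z - 3.
Complete factorization: g(z) = (z^2 + z + 3)·(z^2 + 2z - 2)·(z^2 - z - 3).
Factor degrees with multiplicity: 2 + 2 + 2 = 6.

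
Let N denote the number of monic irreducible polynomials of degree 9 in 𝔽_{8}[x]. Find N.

By the necklace-counting formula, N_8(9) = (1/9) Σ_{d|9} μ(9/d)·8^d.
Divisors of 9: 1, 3, 9; μ(9/d) for each: 0, -1, 1.
Σ = − 8^3 + 8^9 = 134217216.
N = 134217216/9 = 14913024.

14913024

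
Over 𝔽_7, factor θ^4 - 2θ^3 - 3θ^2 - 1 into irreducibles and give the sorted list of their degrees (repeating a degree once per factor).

Write f(θ) = θ^4 - 2θ^3 - 3θ^2 - 1.
Complete factorization: f(θ) = (θ^4 - 2θ^3 - 3θ^2 - 1).
Factor degrees with multiplicity: 4 = 4.

4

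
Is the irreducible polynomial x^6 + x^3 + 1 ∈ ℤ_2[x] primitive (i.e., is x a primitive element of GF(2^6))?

Write f(x) = x^6 + x^3 + 1.
|GF(2^6)^×| = 2^6 − 1 = 63. Prime factorization: 63 = 3^2·7.
f is primitive ⇔ x has order 63 in GF(2)[x]/(f), i.e. x^(63/q) ≠ 1 for each prime q | 63.
x^(21) mod f = x^3.
x^(9) mod f = 1
Since x^(9) = 1, the order of x divides 9 < 63; not primitive.

No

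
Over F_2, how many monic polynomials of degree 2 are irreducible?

The number of monic irreducibles of degree 2 over GF(2) is (1/2)·Σ_{d∣2} μ(2/d) 2^d.
Divisors of 2: 1, 2; μ(2/d) for each: -1, 1.
Σ = − 2^1 + 2^2 = 2.
N = 2/2 = 1.

1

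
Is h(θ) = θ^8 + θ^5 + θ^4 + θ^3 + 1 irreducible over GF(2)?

Check for roots in GF(2): h(0) = 1; h(1) = 1.
No roots, so no linear factors.
Monic irreducibles of degree 2 over GF(2): θ^2 + θ + 1.
None of them divide h (all give nonzero remainder).
Monic irreducibles of degree 3 over GF(2): θ^3 + θ + 1, θ^3 + θ^2 + 1.
None of them divide h (all give nonzero remainder).
Monic irreducibles of degree 4 over GF(2): θ^4 + θ + 1, θ^4 + θ^3 + 1, θ^4 + θ^3 + θ^2 + θ + 1.
None of them divide h (all give nonzero remainder).
No irreducible factor of degree ≤ 4 exists, so h is irreducible over GF(2).

Yes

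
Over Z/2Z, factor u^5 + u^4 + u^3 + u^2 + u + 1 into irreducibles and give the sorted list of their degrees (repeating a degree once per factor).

1, 2, 2

Write h(u) = u^5 + u^4 + u^3 + u^2 + u + 1.
Roots in Z/2Z: h(0) = 1; h(1) = 0 → root.
Linear factors from roots: (u + 1).
Complete factorization: h(u) = (u + 1)·(u^2 + u + 1)^2.
Factor degrees with multiplicity: 1 + 2 + 2 = 5.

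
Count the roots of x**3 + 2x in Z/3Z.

3

Write f(x) = x**3 + 2x.
Evaluate at each of the 3 elements of Z/3Z:
f(0) = 0 → root; f(1) = 0 → root; f(2) = 0 → root.
Roots: {0, 1, 2}.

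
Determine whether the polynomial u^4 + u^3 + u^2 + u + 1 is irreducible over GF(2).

Yes

Write m(u) = u^4 + u^3 + u^2 + u + 1.
Check for roots in GF(2): m(0) = 1; m(1) = 1.
No roots, so no linear factors.
Monic irreducibles of degree 2 over GF(2): u^2 + u + 1.
None of them divide m (all give nonzero remainder).
No irreducible factor of degree ≤ 2 exists, so m is irreducible over GF(2).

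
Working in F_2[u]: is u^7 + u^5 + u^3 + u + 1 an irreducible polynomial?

Yes

Write m(u) = u^7 + u^5 + u^3 + u + 1.
Check for roots in F_2: m(0) = 1; m(1) = 1.
No roots, so no linear factors.
Monic irreducibles of degree 2 over GF(2): u^2 + u + 1.
None of them divide m (all give nonzero remainder).
Monic irreducibles of degree 3 over GF(2): u^3 + u + 1, u^3 + u^2 + 1.
None of them divide m (all give nonzero remainder).
No irreducible factor of degree ≤ 3 exists, so m is irreducible over GF(2).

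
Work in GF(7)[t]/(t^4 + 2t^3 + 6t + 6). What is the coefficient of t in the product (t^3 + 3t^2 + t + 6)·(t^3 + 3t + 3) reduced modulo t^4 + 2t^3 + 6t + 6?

3

Multiply in GF(7)[t]: (t^3 + 3t^2 + t + 6)·(t^3 + 3t + 3) = t^6 + 3t^5 + 4t^4 + 4t^3 + 5t^2 + 4.
Reduce using t^4 ≡ 5t^3 + t + 1 (mod t^4 + 2t^3 + 6t + 6).
Reduced: t^3 + 3t + 6.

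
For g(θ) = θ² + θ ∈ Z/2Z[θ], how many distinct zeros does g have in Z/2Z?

2

Evaluate at each of the 2 elements of Z/2Z:
g(0) = 0 → root; g(1) = 0 → root.
Roots: {0, 1}.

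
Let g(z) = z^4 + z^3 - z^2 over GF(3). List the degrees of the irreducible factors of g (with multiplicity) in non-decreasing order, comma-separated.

1, 1, 2

Roots in GF(3): g(0) = 0 → root; g(1) = 1; g(2) = 2.
Linear factors from roots: (z).
Complete factorization: g(z) = (z)^2·(z^2 + z - 1).
Factor degrees with multiplicity: 1 + 1 + 2 = 4.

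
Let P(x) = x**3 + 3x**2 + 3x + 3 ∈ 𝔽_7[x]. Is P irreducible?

Yes

Check for roots in 𝔽_7: P(0) = 3; P(1) = 3; P(2) = 1; P(3) = 3; P(4) = 1; P(5) = 1; P(6) = 2.
No roots. A degree-3 polynomial over a field with no linear factor is irreducible.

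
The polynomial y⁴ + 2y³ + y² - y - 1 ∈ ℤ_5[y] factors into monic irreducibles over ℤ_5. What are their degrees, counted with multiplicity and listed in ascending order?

1, 1, 2

Write h(y) = y⁴ + 2y³ + y² - y - 1.
Roots in ℤ_5: h(0) = 4; h(1) = 2; h(2) = 3; h(3) = 0 → root; h(4) = 0 → root.
Linear factors from roots: (y + 2), (y + 1).
Complete factorization: h(y) = (y + 1)·(y + 2)·(y² - y + 2).
Factor degrees with multiplicity: 1 + 1 + 2 = 4.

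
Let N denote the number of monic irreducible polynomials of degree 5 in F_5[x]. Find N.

624

x^(5^5) − x is the product of all monic irreducibles of degree dividing 5; Möbius inversion gives N = (1/5) Σ μ(5/d)·5^d.
Divisors of 5: 1, 5; μ(5/d) for each: -1, 1.
Σ = − 5^1 + 5^5 = 3120.
N = 3120/5 = 624.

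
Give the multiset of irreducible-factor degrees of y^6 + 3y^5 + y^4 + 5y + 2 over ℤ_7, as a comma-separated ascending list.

6

Write g(y) = y^6 + 3y^5 + y^4 + 5y + 2.
Complete factorization: g(y) = (y^6 + 3y^5 + y^4 + 5y + 2).
Factor degrees with multiplicity: 6 = 6.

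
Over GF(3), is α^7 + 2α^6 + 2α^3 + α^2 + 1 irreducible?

Yes

Write f(α) = α^7 + 2α^6 + 2α^3 + α^2 + 1.
Check for roots in GF(3): f(0) = 1; f(1) = 1; f(2) = 1.
No roots, so no linear factors.
Monic irreducibles of degree 2 over GF(3): α^2 + 1, α^2 + α + 2, α^2 + 2α + 2.
None of them divide f (all give nonzero remainder).
Degree-3 irreducible divisors: test the 8 monic irreducibles of degree 3 over GF(3).
None of them divide f (all give nonzero remainder).
No irreducible factor of degree ≤ 3 exists, so f is irreducible over GF(3).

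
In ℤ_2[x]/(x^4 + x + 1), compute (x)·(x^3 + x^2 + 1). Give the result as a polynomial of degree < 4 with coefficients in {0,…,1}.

x^3 + 1

Multiply in ℤ_2[x]: (x)·(x^3 + x^2 + 1) = x^4 + x^3 + x.
Reduce using x^4 ≡ x + 1 (mod x^4 + x + 1).
Reduced: x^3 + 1.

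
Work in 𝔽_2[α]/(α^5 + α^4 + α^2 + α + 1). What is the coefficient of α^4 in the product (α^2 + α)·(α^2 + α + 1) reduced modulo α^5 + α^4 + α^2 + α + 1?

1

Multiply in 𝔽_2[α]: (α^2 + α)·(α^2 + α + 1) = α^4 + α.
Reduced: α^4 + α.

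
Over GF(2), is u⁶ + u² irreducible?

No

Write f(u) = u⁶ + u².
Check for roots in GF(2): f(0) = 0 → root; f(1) = 0 → root.
f(0) = 0, so (u) divides f(u); f is reducible.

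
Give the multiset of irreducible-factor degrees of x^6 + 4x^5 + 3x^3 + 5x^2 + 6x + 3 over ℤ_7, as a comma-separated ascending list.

Write g(x) = x^6 + 4x^5 + 3x^3 + 5x^2 + 6x + 3.
Linear factors from roots: (x + 4), (x + 3), (x + 2).
Complete factorization: g(x) = (x + 2)·(x + 3)·(x + 4)·(x^3 + 2x^2 + 5x + 1).
Factor degrees with multiplicity: 1 + 1 + 1 + 3 = 6.

1, 1, 1, 3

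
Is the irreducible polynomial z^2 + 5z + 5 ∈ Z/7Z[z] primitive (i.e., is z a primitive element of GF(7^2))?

Yes

Write f(z) = z^2 + 5z + 5.
|GF(7^2)^×| = 7^2 − 1 = 48. Prime factorization: 48 = 2^4·3.
f is primitive ⇔ z has order 48 in GF(7)[z]/(f), i.e. z^(48/q) ≠ 1 for each prime q | 48.
z^(24) mod f = 6.
z^(16) mod f = 4.
None equal 1, so z has full order 48; f is primitive.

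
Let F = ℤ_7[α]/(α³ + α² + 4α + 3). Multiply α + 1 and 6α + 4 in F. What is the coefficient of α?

3

Multiply in ℤ_7[α]: (α + 1)·(6α + 4) = 6α² + 3α + 4.
Reduced: 6α² + 3α + 4.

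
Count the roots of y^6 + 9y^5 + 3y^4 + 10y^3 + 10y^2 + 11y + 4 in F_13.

2

Write P(y) = y^6 + 9y^5 + 3y^4 + 10y^3 + 10y^2 + 11y + 4.
Evaluate at each of the 13 elements of F_13:
P(0) = 4; P(1) = 9; P(2) = 0 → root; P(3) = 7; P(4) = 4; P(5) = 7; P(6) = 8; P(7) = 5; P(8) = 11; P(9) = 3; P(10) = 6; P(11) = 0 → root; P(12) = 1.
Roots: {2, 11}.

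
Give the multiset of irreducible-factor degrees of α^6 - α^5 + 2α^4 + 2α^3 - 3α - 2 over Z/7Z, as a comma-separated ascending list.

Write g(α) = α^6 - α^5 + 2α^4 + 2α^3 - 3α - 2.
Complete factorization: g(α) = (α^2 + α + 3)·(α^2 + 2α + 3)·(α^2 + 3α - 1).
Factor degrees with multiplicity: 2 + 2 + 2 = 6.

2, 2, 2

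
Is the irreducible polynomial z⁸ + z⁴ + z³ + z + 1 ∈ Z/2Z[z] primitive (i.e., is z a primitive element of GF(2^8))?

Write f(z) = z⁸ + z⁴ + z³ + z + 1.
|GF(2^8)^×| = 2^8 − 1 = 255. Prime factorization: 255 = 3·5·17.
f is primitive ⇔ z has order 255 in GF(2)[z]/(f), i.e. z^(255/q) ≠ 1 for each prime q | 255.
z^(85) mod f = z⁷ + z⁵ + z⁴ + z³ + z² + 1.
z^(51) mod f = 1
z^(15) mod f = z⁵ + z³ + z² + z + 1.
Since z^(51) = 1, the order of z divides 51 < 255; not primitive.

No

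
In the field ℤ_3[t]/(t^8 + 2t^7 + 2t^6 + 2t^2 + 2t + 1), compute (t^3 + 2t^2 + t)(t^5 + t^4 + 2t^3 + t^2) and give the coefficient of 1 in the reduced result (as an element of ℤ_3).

Multiply in ℤ_3[t]: (t^3 + 2t^2 + t)·(t^5 + t^4 + 2t^3 + t^2) = t^8 + 2t^6 + t^4 + t^3.
Reduce using t^8 ≡ t^7 + t^6 + t^2 + t + 2 (mod t^8 + 2t^7 + 2t^6 + 2t^2 + 2t + 1).
Reduced: t^7 + t^4 + t^3 + t^2 + t + 2.

2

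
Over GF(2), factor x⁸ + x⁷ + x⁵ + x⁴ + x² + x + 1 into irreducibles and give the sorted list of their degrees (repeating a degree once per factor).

2, 3, 3

Write g(x) = x⁸ + x⁷ + x⁵ + x⁴ + x² + x + 1.
Roots in GF(2): g(0) = 1; g(1) = 1.
Complete factorization: g(x) = (x² + x + 1)·(x³ + x² + 1)^2.
Factor degrees with multiplicity: 2 + 3 + 3 = 8.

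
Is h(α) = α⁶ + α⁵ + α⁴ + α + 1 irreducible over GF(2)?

Yes

Check for roots in GF(2): h(0) = 1; h(1) = 1.
No roots, so no linear factors.
Monic irreducibles of degree 2 over GF(2): α² + α + 1.
None of them divide h (all give nonzero remainder).
Monic irreducibles of degree 3 over GF(2): α³ + α + 1, α³ + α² + 1.
None of them divide h (all give nonzero remainder).
No irreducible factor of degree ≤ 3 exists, so h is irreducible over GF(2).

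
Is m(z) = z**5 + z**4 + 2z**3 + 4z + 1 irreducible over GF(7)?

Check for roots in GF(7): m(0) = 1; m(1) = 2; m(2) = 3; m(3) = 6; m(4) = 4; m(5) = 3; m(6) = 2.
No roots, so no linear factors.
Degree-2 irreducible divisors: test the 21 monic irreducibles of degree 2 over GF(7).
None of them divide m (all give nonzero remainder).
No irreducible factor of degree ≤ 2 exists, so m is irreducible over GF(7).

Yes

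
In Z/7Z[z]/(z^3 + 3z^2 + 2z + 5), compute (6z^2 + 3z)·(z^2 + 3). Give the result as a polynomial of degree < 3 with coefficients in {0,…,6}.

2z^2 + 2z + 5

Multiply in Z/7Z[z]: (6z^2 + 3z)·(z^2 + 3) = 6z^4 + 3z^3 + 4z^2 + 2z.
Reduce using z^3 ≡ 4z^2 + 5z + 2 (mod z^3 + 3z^2 + 2z + 5).
Reduced: 2z^2 + 2z + 5.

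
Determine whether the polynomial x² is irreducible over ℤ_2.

Write f(x) = x².
Check for roots in ℤ_2: f(0) = 0 → root; f(1) = 1.
f(0) = 0, so (x) divides f(x); f is reducible.

No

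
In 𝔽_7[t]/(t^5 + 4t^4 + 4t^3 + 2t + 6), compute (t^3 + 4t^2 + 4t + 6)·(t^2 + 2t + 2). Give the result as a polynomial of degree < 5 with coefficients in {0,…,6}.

Multiply in 𝔽_7[t]: (t^3 + 4t^2 + 4t + 6)·(t^2 + 2t + 2) = t^5 + 6t^4 + t^2 + 6t + 5.
Reduce using t^5 ≡ 3t^4 + 3t^3 + 5t + 1 (mod t^5 + 4t^4 + 4t^3 + 2t + 6).
Reduced: 2t^4 + 3t^3 + t^2 + 4t + 6.

2t^4 + 3t^3 + t^2 + 4t + 6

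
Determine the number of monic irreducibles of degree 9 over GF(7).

4483696

Gauss's count: N_{7}(9) = (1/9) Σ_{d|9} μ(9/d)·7^d.
Divisors of 9: 1, 3, 9; μ(9/d) for each: 0, -1, 1.
Σ = − 7^3 + 7^9 = 40353264.
N = 40353264/9 = 4483696.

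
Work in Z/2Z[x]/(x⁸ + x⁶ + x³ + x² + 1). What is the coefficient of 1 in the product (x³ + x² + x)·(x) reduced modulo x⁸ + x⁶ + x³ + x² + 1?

0

Multiply in Z/2Z[x]: (x³ + x² + x)·(x) = x⁴ + x³ + x².
Reduced: x⁴ + x³ + x².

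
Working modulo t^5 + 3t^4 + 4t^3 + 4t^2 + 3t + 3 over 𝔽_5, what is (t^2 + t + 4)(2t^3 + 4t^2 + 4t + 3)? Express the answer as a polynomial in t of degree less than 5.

3t^3 + 3t + 1

Multiply in 𝔽_5[t]: (t^2 + t + 4)·(2t^3 + 4t^2 + 4t + 3) = 2t^5 + t^4 + t^3 + 3t^2 + 4t + 2.
Reduce using t^5 ≡ 2t^4 + t^3 + t^2 + 2t + 2 (mod t^5 + 3t^4 + 4t^3 + 4t^2 + 3t + 3).
Reduced: 3t^3 + 3t + 1.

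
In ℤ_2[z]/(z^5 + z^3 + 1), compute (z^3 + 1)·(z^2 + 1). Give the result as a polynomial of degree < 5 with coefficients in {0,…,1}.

z^2

Multiply in ℤ_2[z]: (z^3 + 1)·(z^2 + 1) = z^5 + z^3 + z^2 + 1.
Reduce using z^5 ≡ z^3 + 1 (mod z^5 + z^3 + 1).
Reduced: z^2.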